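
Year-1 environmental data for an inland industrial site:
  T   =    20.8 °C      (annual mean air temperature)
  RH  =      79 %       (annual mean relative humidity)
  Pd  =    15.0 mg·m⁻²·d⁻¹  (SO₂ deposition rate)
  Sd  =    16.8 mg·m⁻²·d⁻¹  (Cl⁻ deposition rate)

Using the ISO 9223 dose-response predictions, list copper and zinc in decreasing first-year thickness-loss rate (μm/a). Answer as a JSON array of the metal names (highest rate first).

copper: f(T) = -0.080·(T−10) [T>10 °C] = -0.8640
  sulphur-dioxide contribution → 0.4776 μm/a
  chloride contribution → 1.045 μm/a
  total first-year rate 1.523 μm/a
zinc: f(T) = -0.071·(T−10) [T>10 °C] = -0.7668
  sulphur-dioxide contribution → 0.7469 μm/a
  chloride contribution → 0.9633 μm/a
  total first-year rate 1.71 μm/a
Ordering by μm/a: zinc (1.71) > copper (1.52)

["zinc", "copper"]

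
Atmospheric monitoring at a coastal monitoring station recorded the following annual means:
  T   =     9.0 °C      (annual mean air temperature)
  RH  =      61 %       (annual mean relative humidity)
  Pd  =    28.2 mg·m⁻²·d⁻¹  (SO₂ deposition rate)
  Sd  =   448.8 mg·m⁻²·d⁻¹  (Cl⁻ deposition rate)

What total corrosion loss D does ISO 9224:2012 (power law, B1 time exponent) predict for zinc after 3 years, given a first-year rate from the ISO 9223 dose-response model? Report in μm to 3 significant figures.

D(3) = 7.04 μm

zinc: temperature factor f = +0.038·(-1.0) = -0.0380
  Pd branch = 0.0129·Pd^0.44·e^(0.046·RH+f) = 0.8929 μm/a
  Sd branch = 0.0175·Sd^0.57·e^(0.008·RH+0.085·T) = 1.99 μm/a
  r_corr = 0.8929 + 1.99 = 2.883 μm/a
ISO 9224: D(t) = r_corr · t^b with b = 0.813 (zinc, B1)
  D(3) = 2.883 × 3^0.813 = 2.883 × 2.443 = 7.043 μm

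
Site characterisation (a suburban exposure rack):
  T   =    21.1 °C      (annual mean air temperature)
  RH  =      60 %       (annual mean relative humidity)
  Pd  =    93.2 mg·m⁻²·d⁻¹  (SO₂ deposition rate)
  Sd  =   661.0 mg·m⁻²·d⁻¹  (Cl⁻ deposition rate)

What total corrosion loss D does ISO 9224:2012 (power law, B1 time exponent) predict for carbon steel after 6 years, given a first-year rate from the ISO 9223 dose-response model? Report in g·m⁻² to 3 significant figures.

carbon steel: temperature factor f = -0.054·(11.1) = -0.5994
  sulphur-dioxide contribution → 34.11 μm/a
  chloride contribution → 96.29 μm/a
  ⇒ r_corr(carbon steel) = 130.4 μm/a
Long-term exponent b (ISO 9224 Table 2, B1) = 0.523
  D(6) = 130.4 × 6^0.523 = 130.4 × 2.553 = 332.9 μm
  Mass loss = 332.9 μm × 7.85 g/cm³ = 2613 g·m⁻²

D(6) = 2.61e+03 g·m⁻²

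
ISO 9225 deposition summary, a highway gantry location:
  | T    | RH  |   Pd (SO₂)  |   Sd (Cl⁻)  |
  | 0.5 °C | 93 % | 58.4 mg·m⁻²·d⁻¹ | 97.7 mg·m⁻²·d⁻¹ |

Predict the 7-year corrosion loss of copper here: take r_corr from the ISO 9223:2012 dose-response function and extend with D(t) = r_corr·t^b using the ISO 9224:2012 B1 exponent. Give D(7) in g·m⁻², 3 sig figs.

copper: T≤10 °C ⇒ hinge +0.126·(0.5−10) = -1.1970
  sulphur-dioxide contribution → 1.113 μm/a
  chloride contribution → 1.03 μm/a
  ⇒ r_corr(copper) = 2.143 μm/a
ISO 9224: D(t) = r_corr · t^b with b = 0.667 (copper, B1)
  D(7) = 2.143 × 7^0.667 = 2.143 × 3.662 = 7.847 μm
  Mass loss = 7.847 μm × 8.96 g/cm³ = 70.31 g·m⁻²

D(7) = 70.3 g·m⁻²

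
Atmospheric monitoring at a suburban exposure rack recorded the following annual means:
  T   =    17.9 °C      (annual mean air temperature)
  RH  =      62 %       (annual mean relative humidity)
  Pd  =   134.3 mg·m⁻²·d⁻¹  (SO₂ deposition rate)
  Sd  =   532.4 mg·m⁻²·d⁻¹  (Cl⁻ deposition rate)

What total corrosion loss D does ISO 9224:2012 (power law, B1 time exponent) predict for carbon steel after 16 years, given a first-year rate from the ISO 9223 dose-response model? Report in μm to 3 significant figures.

D(16) = 555 μm

carbon steel: temperature factor f = -0.054·(7.9) = -0.4266
  Pd branch = 1.77·Pd^0.52·e^(0.02·RH+f) = 51.03 μm/a
  Sd branch = 0.102·Sd^0.62·e^(0.033·RH+0.04·T) = 79.14 μm/a
  sum: 51.03 + 79.14 → r_corr = 130.2 μm/a
ISO 9224: D(t) = r_corr · t^b with b = 0.523 (carbon steel, B1)
  D(16) = 130.2 × 16^0.523 = 130.2 × 4.263 = 555 μm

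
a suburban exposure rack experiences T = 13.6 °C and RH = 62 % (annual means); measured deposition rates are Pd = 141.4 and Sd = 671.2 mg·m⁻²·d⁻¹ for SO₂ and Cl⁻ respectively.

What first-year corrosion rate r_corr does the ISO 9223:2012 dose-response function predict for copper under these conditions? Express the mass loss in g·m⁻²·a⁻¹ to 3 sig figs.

copper: f(T) = -0.080·(T−10) [T>10 °C] = -0.2880
  SO₂ term: 0.0053·141.4^0.26·exp(0.059·62-0.2880) = 0.5584
  Cl⁻ term: 0.01025·671.2^0.27·exp(0.036·62+0.049·13.6) = 1.078
  sum: 0.5584 + 1.078 → r_corr = 1.637 μm/a
Convert to mass loss: 1.637 μm/a × 8.96 g/cm³ = 14.66 g·m⁻²·a⁻¹

r_corr = 14.7 g·m⁻²·a⁻¹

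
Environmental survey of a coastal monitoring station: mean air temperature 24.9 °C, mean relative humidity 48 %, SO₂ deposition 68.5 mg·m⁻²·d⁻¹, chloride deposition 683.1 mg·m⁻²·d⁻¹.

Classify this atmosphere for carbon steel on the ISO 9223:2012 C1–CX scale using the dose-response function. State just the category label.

C5

carbon steel: temperature factor f = -0.054·(14.9) = -0.8046
  sulphur-dioxide contribution → 18.62 μm/a
  chloride contribution → 76.99 μm/a
  total first-year rate 95.62 μm/a
ISO 9223 Table 2 (carbon steel): 80 < 95.6 ≤ 200 μm/a ⇒ C5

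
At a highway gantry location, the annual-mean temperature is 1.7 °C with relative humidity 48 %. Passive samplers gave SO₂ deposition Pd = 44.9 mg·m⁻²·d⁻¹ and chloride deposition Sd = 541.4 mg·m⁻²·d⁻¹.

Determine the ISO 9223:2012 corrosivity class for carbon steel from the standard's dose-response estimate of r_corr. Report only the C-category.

carbon steel: temperature factor f = +0.150·(-8.3) = -1.2450
  Pd branch = 1.77·Pd^0.52·e^(0.02·RH+f) = 9.624 μm/a
  Cl⁻ term: 0.102·541.4^0.62·exp(0.033·48+0.04·1.7) = 26.35
  r_corr = 9.624 + 26.35 = 35.98 μm/a
36 μm/a falls in (25, 50] for carbon steel → category C3

C3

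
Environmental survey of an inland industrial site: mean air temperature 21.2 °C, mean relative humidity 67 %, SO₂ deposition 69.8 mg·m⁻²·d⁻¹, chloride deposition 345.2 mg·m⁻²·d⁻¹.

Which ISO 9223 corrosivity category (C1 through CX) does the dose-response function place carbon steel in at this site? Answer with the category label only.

C5

carbon steel: f(T) = -0.054·(T−10) [T>10 °C] = -0.6048
  SO₂ term: 1.77·69.8^0.52·exp(0.02·67-0.6048) = 33.58
  Cl⁻ term: 0.102·345.2^0.62·exp(0.033·67+0.04·21.2) = 81.42
  r_corr = 33.58 + 81.42 = 115 μm/a
115 μm/a falls in (80, 200] for carbon steel → category C5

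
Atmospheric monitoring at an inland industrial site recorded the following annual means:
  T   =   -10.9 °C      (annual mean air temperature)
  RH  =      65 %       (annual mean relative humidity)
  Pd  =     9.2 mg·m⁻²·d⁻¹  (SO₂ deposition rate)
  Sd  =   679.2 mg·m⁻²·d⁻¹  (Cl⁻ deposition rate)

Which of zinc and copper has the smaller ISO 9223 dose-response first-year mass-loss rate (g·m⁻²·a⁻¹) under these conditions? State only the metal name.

zinc: T≤10 °C ⇒ hinge +0.038·(-10.9−10) = -0.7942
  Pd branch = 0.0129·Pd^0.44·e^(0.046·RH+f) = 0.3078 μm/a
  Sd branch = 0.0175·Sd^0.57·e^(0.008·RH+0.085·T) = 0.4794 μm/a
  r_corr = 0.3078 + 0.4794 = 0.7873 μm/a
  mass loss = 0.7873 μm/a × 7.14 g/cm³ = 5.621 g·m⁻²·a⁻¹
copper: f(T) = +0.126·(T−10) [T≤10 °C] = -2.6334
  SO₂ term: 0.0053·9.2^0.26·exp(0.059·65-2.6334) = 0.03138
  Cl⁻ term: 0.01025·679.2^0.27·exp(0.036·65+0.049·-10.9) = 0.3628
  r_corr = 0.03138 + 0.3628 = 0.3942 μm/a
  mass loss = 0.3942 μm/a × 8.96 g/cm³ = 3.532 g·m⁻²·a⁻¹
Ordering by g·m⁻²·a⁻¹: zinc (5.62) > copper (3.53)

copper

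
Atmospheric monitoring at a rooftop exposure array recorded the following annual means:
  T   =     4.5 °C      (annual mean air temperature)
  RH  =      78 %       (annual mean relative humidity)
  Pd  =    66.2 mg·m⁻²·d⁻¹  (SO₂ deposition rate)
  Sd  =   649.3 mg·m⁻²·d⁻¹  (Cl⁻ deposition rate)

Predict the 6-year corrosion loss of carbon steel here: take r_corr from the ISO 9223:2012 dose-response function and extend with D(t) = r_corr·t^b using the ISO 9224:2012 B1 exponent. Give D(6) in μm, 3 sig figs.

D(6) = 310 μm

carbon steel: temperature factor f = +0.150·(-5.5) = -0.8250
  sulphur-dioxide contribution → 32.66 μm/a
  chloride contribution → 88.79 μm/a
  total first-year rate 121.5 μm/a
Power-law: D(6) = r_corr · 6^0.523
  D(6) = 121.5 × 6^0.523 = 121.5 × 2.553 = 310 μm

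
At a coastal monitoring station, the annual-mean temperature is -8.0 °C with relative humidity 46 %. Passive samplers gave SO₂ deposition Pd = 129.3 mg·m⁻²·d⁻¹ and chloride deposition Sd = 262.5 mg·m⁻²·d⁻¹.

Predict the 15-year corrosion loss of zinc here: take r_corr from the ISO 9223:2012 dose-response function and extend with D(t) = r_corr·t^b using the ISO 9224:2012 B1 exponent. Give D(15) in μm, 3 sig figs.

D(15) = 6.92 μm

zinc: temperature factor f = +0.038·(-18.0) = -0.6840
  Pd branch = 0.0129·Pd^0.44·e^(0.046·RH+f) = 0.4588 μm/a
  Cl⁻ term: 0.0175·262.5^0.57·exp(0.008·46+0.085·-8.0) = 0.3065
  sum: 0.4588 + 0.3065 → r_corr = 0.7653 μm/a
ISO 9224: D(t) = r_corr · t^b with b = 0.813 (zinc, B1)
  D(15) = 0.7653 × 15^0.813 = 0.7653 × 9.04 = 6.918 μm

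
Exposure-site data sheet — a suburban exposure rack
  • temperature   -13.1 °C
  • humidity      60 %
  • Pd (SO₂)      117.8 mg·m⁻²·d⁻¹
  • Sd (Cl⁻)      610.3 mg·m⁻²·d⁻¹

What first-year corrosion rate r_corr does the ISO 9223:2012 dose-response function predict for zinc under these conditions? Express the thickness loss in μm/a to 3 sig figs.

zinc: f(T) = +0.038·(T−10) [T≤10 °C] = -0.8778
  sulphur-dioxide contribution → 0.6908 μm/a
  chloride contribution → 0.3595 μm/a
  ⇒ r_corr(zinc) = 1.05 μm/a

r_corr = 1.05 μm/a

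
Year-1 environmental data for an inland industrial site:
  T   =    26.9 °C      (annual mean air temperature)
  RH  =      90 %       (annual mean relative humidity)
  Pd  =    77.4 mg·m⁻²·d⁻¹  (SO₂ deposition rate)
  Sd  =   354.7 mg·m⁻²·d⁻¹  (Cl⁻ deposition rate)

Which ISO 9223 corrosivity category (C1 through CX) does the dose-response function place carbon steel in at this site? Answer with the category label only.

carbon steel: f(T) = -0.054·(T−10) [T>10 °C] = -0.9126
  Pd branch = 1.77·Pd^0.52·e^(0.02·RH+f) = 41.26 μm/a
  Sd branch = 0.102·Sd^0.62·e^(0.033·RH+0.04·T) = 222.2 μm/a
  sum: 41.26 + 222.2 → r_corr = 263.4 μm/a
ISO 9223 Table 2 (carbon steel): 200 < 263 ≤ 700 μm/a ⇒ CX

CX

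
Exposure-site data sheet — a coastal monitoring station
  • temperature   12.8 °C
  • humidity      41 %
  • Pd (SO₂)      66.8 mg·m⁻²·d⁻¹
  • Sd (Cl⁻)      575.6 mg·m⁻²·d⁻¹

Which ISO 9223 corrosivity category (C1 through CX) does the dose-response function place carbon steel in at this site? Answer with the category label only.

C4

carbon steel: temperature factor f = -0.054·(2.8) = -0.1512
  SO₂ term: 1.77·66.8^0.52·exp(0.02·41-0.1512) = 30.71
  Cl⁻ term: 0.102·575.6^0.62·exp(0.033·41+0.04·12.8) = 33.87
  r_corr = 30.71 + 33.87 = 64.58 μm/a
64.6 μm/a falls in (50, 80] for carbon steel → category C4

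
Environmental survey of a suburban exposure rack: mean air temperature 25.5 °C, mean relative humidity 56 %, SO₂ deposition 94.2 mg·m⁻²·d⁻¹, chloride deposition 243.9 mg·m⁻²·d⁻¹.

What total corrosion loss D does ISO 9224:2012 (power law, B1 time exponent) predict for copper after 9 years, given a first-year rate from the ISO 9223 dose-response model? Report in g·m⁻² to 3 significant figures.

copper: T>10 °C ⇒ hinge -0.080·(25.5−10) = -1.2400
  sulphur-dioxide contribution → 0.1361 μm/a
  chloride contribution → 1.184 μm/a
  total first-year rate 1.32 μm/a
Power-law: D(9) = r_corr · 9^0.667
  D(9) = 1.32 × 9^0.667 = 1.32 × 4.33 = 5.717 μm
  Mass loss = 5.717 μm × 8.96 g/cm³ = 51.23 g·m⁻²

D(9) = 51.2 g·m⁻²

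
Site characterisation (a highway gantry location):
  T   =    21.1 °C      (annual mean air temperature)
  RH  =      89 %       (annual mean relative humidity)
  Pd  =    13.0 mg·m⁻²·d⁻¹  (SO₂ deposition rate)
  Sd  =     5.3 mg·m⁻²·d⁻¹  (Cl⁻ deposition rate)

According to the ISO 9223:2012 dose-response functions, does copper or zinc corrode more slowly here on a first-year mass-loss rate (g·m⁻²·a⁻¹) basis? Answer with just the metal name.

zinc

copper: T>10 °C ⇒ hinge -0.080·(21.1−10) = -0.8880
  Pd branch = 0.0053·Pd^0.26·e^(0.059·RH+f) = 0.8105 μm/a
  Sd branch = 0.01025·Sd^0.27·e^(0.036·RH+0.049·T) = 1.114 μm/a
  sum: 0.8105 + 1.114 → r_corr = 1.924 μm/a
  mass loss = 1.924 μm/a × 8.96 g/cm³ = 17.24 g·m⁻²·a⁻¹
zinc: T>10 °C ⇒ hinge -0.071·(21.1−10) = -0.7881
  SO₂ term: 0.0129·13.0^0.44·exp(0.046·89-0.7881) = 1.088
  Sd branch = 0.0175·Sd^0.57·e^(0.008·RH+0.085·T) = 0.5546 μm/a
  sum: 1.088 + 0.5546 → r_corr = 1.642 μm/a
  mass loss = 1.642 μm/a × 7.14 g/cm³ = 11.73 g·m⁻²·a⁻¹
Ordering by g·m⁻²·a⁻¹: copper (17.2) > zinc (11.7)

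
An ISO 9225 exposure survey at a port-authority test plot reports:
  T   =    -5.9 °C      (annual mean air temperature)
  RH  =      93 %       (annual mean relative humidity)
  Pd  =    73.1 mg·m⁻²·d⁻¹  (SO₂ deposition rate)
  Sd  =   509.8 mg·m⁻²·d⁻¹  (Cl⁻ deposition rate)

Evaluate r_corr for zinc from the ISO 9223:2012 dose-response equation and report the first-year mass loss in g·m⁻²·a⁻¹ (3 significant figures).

r_corr = 29.5 g·m⁻²·a⁻¹

zinc: temperature factor f = +0.038·(-15.9) = -0.6042
  sulphur-dioxide contribution → 3.359 μm/a
  chloride contribution → 0.7791 μm/a
  total first-year rate 4.138 μm/a
Convert to mass loss: 4.138 μm/a × 7.14 g/cm³ = 29.55 g·m⁻²·a⁻¹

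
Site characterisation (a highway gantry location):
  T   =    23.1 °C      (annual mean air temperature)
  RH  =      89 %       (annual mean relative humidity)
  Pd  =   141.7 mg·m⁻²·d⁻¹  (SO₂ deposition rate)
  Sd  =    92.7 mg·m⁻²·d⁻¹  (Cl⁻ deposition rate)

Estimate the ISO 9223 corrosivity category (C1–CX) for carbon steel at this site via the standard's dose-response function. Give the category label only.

carbon steel: T>10 °C ⇒ hinge -0.054·(23.1−10) = -0.7074
  Pd branch = 1.77·Pd^0.52·e^(0.02·RH+f) = 68 μm/a
  Cl⁻ term: 0.102·92.7^0.62·exp(0.033·89+0.04·23.1) = 80.35
  sum: 68 + 80.35 → r_corr = 148.4 μm/a
148 μm/a falls in (80, 200] for carbon steel → category C5

C5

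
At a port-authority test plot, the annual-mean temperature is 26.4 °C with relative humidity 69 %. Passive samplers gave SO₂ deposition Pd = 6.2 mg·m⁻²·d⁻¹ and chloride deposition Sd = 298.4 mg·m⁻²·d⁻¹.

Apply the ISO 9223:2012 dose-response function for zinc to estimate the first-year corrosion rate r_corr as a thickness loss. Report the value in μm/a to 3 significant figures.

r_corr = 7.59 μm/a

zinc: f(T) = -0.071·(T−10) [T>10 °C] = -1.1644
  Pd branch = 0.0129·Pd^0.44·e^(0.046·RH+f) = 0.2148 μm/a
  Sd branch = 0.0175·Sd^0.57·e^(0.008·RH+0.085·T) = 7.378 μm/a
  sum: 0.2148 + 7.378 → r_corr = 7.593 μm/a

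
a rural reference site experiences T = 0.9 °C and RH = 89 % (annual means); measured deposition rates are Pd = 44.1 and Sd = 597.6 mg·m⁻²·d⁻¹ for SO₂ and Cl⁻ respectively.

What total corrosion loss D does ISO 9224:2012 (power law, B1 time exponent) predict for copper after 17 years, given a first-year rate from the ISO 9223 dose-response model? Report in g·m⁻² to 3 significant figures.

copper: T≤10 °C ⇒ hinge +0.126·(0.9−10) = -1.1466
  SO₂ term: 0.0053·44.1^0.26·exp(0.059·89-1.1466) = 0.8597
  Sd branch = 0.01025·Sd^0.27·e^(0.036·RH+0.049·T) = 1.482 μm/a
  sum: 0.8597 + 1.482 → r_corr = 2.342 μm/a
Long-term exponent b (ISO 9224 Table 2, B1) = 0.667
  D(17) = 2.342 × 17^0.667 = 2.342 × 6.618 = 15.5 μm
  Mass loss = 15.5 μm × 8.96 g/cm³ = 138.9 g·m⁻²

D(17) = 139 g·m⁻²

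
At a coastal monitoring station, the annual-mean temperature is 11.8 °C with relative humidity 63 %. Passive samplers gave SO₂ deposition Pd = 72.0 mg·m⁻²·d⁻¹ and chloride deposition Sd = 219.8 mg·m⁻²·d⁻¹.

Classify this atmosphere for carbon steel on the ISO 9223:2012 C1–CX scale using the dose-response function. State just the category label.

C5

carbon steel: T>10 °C ⇒ hinge -0.054·(11.8−10) = -0.0972
  SO₂ term: 1.77·72.0^0.52·exp(0.02·63-0.0972) = 52.33
  Sd branch = 0.102·Sd^0.62·e^(0.033·RH+0.04·T) = 37.03 μm/a
  r_corr = 52.33 + 37.03 = 89.36 μm/a
ISO 9223 Table 2 (carbon steel): 80 < 89.4 ≤ 200 μm/a ⇒ C5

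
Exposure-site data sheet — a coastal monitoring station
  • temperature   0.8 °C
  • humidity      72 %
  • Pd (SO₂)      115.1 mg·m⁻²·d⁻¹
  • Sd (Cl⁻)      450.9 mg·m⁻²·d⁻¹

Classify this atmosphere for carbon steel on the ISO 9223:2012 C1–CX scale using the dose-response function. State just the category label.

C4

carbon steel: T≤10 °C ⇒ hinge +0.150·(0.8−10) = -1.3800
  sulphur-dioxide contribution → 22.17 μm/a
  chloride contribution → 50.11 μm/a
  ⇒ r_corr(carbon steel) = 72.28 μm/a
72.3 μm/a falls in (50, 80] for carbon steel → category C4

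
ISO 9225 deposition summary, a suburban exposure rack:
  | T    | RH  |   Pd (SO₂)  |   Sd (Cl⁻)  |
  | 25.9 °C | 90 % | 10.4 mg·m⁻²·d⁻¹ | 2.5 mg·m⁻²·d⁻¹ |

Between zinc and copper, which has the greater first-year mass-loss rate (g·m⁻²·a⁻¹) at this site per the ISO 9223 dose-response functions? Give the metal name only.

copper

zinc: temperature factor f = -0.071·(15.9) = -1.1289
  Pd branch = 0.0129·Pd^0.44·e^(0.046·RH+f) = 0.7342 μm/a
  Sd branch = 0.0175·Sd^0.57·e^(0.008·RH+0.085·T) = 0.5478 μm/a
  sum: 0.7342 + 0.5478 → r_corr = 1.282 μm/a
  mass loss = 1.282 μm/a × 7.14 g/cm³ = 9.153 g·m⁻²·a⁻¹
copper: T>10 °C ⇒ hinge -0.080·(25.9−10) = -1.2720
  Pd branch = 0.0053·Pd^0.26·e^(0.059·RH+f) = 0.5526 μm/a
  Cl⁻ term: 0.01025·2.5^0.27·exp(0.036·90+0.049·25.9) = 1.192
  sum: 0.5526 + 1.192 → r_corr = 1.745 μm/a
  mass loss = 1.745 μm/a × 8.96 g/cm³ = 15.64 g·m⁻²·a⁻¹
Ordering by g·m⁻²·a⁻¹: copper (15.6) > zinc (9.15)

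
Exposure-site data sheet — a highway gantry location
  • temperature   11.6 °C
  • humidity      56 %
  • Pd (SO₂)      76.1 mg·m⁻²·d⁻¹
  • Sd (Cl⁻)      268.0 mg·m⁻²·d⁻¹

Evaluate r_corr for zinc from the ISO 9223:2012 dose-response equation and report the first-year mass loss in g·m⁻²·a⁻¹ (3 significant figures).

r_corr = 20.0 g·m⁻²·a⁻¹

zinc: temperature factor f = -0.071·(1.6) = -0.1136
  Pd branch = 0.0129·Pd^0.44·e^(0.046·RH+f) = 1.018 μm/a
  Cl⁻ term: 0.0175·268.0^0.57·exp(0.008·56+0.085·11.6) = 1.778
  sum: 1.018 + 1.778 → r_corr = 2.796 μm/a
Convert to mass loss: 2.796 μm/a × 7.14 g/cm³ = 19.96 g·m⁻²·a⁻¹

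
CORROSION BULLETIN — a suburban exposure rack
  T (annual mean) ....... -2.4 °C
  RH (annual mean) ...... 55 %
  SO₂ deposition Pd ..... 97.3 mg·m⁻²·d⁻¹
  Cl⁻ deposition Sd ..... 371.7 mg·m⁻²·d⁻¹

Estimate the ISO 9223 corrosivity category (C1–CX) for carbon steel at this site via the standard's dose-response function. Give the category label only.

C3

carbon steel: temperature factor f = +0.150·(-12.4) = -1.8600
  sulphur-dioxide contribution → 8.948 μm/a
  chloride contribution → 22.32 μm/a
  ⇒ r_corr(carbon steel) = 31.27 μm/a
ISO 9223 Table 2 (carbon steel): 25 < 31.3 ≤ 50 μm/a ⇒ C3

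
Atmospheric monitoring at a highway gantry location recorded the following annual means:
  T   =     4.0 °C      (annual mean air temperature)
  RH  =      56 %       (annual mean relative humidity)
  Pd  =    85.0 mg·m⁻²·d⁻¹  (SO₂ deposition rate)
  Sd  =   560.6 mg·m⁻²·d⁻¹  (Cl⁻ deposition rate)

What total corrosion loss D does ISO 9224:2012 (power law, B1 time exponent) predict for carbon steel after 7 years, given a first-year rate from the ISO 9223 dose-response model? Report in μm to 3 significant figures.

carbon steel: temperature factor f = +0.150·(-6.0) = -0.9000
  SO₂ term: 1.77·85.0^0.52·exp(0.02·56-0.9000) = 22.22
  Sd branch = 0.102·Sd^0.62·e^(0.033·RH+0.04·T) = 38.44 μm/a
  sum: 22.22 + 38.44 → r_corr = 60.67 μm/a
ISO 9224: D(t) = r_corr · t^b with b = 0.523 (carbon steel, B1)
  D(7) = 60.67 × 7^0.523 = 60.67 × 2.767 = 167.9 μm

D(7) = 168 μm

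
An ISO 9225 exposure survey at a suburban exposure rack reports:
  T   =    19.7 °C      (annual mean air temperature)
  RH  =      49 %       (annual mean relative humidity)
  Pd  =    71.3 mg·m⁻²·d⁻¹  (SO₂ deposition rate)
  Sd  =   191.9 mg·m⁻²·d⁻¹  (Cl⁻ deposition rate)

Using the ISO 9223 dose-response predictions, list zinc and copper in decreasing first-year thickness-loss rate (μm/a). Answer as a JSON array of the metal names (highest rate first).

["zinc", "copper"]

zinc: temperature factor f = -0.071·(9.7) = -0.6887
  SO₂ term: 0.0129·71.3^0.44·exp(0.046·49-0.6887) = 0.4034
  Cl⁻ term: 0.0175·191.9^0.57·exp(0.008·49+0.085·19.7) = 2.766
  r_corr = 0.4034 + 2.766 = 3.169 μm/a
copper: f(T) = -0.080·(T−10) [T>10 °C] = -0.7760
  SO₂ term: 0.0053·71.3^0.26·exp(0.059·49-0.7760) = 0.1332
  Sd branch = 0.01025·Sd^0.27·e^(0.036·RH+0.049·T) = 0.6493 μm/a
  sum: 0.1332 + 0.6493 → r_corr = 0.7826 μm/a
Ordering by μm/a: zinc (3.17) > copper (0.783)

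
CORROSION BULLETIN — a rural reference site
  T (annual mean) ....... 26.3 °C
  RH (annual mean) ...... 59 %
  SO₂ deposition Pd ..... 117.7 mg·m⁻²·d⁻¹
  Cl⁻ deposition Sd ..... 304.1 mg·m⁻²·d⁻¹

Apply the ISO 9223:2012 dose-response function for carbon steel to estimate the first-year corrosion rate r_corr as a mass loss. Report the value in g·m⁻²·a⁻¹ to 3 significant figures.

carbon steel: f(T) = -0.054·(T−10) [T>10 °C] = -0.8802
  sulphur-dioxide contribution → 28.51 μm/a
  chloride contribution → 70.88 μm/a
  ⇒ r_corr(carbon steel) = 99.39 μm/a
Convert to mass loss: 99.39 μm/a × 7.85 g/cm³ = 780.2 g·m⁻²·a⁻¹

r_corr = 780 g·m⁻²·a⁻¹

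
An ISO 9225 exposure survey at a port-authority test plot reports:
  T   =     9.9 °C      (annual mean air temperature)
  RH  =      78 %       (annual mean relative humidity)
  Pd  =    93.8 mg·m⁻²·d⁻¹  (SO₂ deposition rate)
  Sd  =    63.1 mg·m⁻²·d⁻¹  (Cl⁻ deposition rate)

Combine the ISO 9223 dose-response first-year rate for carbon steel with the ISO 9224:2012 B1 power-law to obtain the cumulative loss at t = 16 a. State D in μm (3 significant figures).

D(16) = 486 μm

carbon steel: temperature factor f = +0.150·(-0.1) = -0.0150
  SO₂ term: 1.77·93.8^0.52·exp(0.02·78-0.0150) = 88
  Cl⁻ term: 0.102·63.1^0.62·exp(0.033·78+0.04·9.9) = 25.97
  sum: 88 + 25.97 → r_corr = 114 μm/a
Long-term exponent b (ISO 9224 Table 2, B1) = 0.523
  D(16) = 114 × 16^0.523 = 114 × 4.263 = 485.9 μm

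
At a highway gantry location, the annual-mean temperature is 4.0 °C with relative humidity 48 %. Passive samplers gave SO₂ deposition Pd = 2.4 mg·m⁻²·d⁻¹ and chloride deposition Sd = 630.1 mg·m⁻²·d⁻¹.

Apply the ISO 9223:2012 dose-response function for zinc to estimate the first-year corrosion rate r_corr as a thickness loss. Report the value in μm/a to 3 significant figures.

r_corr = 1.56 μm/a

zinc: T≤10 °C ⇒ hinge +0.038·(4.0−10) = -0.2280
  Pd branch = 0.0129·Pd^0.44·e^(0.046·RH+f) = 0.1373 μm/a
  Cl⁻ term: 0.0175·630.1^0.57·exp(0.008·48+0.085·4.0) = 1.423
  sum: 0.1373 + 1.423 → r_corr = 1.56 μm/a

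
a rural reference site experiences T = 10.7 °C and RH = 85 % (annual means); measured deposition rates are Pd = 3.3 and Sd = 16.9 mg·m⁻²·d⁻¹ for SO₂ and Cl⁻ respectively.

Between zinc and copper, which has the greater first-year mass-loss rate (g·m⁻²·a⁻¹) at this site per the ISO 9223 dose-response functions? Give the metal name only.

copper

zinc: f(T) = -0.071·(T−10) [T>10 °C] = -0.0497
  Pd branch = 0.0129·Pd^0.44·e^(0.046·RH+f) = 1.036 μm/a
  Cl⁻ term: 0.0175·16.9^0.57·exp(0.008·85+0.085·10.7) = 0.4298
  r_corr = 1.036 + 0.4298 = 1.465 μm/a
  mass loss = 1.465 μm/a × 7.14 g/cm³ = 10.46 g·m⁻²·a⁻¹
copper: f(T) = -0.080·(T−10) [T>10 °C] = -0.0560
  Pd branch = 0.0053·Pd^0.26·e^(0.059·RH+f) = 1.03 μm/a
  Sd branch = 0.01025·Sd^0.27·e^(0.036·RH+0.049·T) = 0.7923 μm/a
  sum: 1.03 + 0.7923 → r_corr = 1.822 μm/a
  mass loss = 1.822 μm/a × 8.96 g/cm³ = 16.33 g·m⁻²·a⁻¹
Ordering by g·m⁻²·a⁻¹: copper (16.3) > zinc (10.5)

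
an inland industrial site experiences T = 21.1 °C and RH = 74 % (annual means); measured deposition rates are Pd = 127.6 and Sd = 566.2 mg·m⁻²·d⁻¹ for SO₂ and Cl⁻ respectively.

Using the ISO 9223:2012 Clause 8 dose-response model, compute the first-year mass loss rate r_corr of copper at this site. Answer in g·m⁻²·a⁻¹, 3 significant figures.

r_corr = 26.0 g·m⁻²·a⁻¹

copper: f(T) = -0.080·(T−10) [T>10 °C] = -0.8880
  SO₂ term: 0.0053·127.6^0.26·exp(0.059·74-0.8880) = 0.6057
  Sd branch = 0.01025·Sd^0.27·e^(0.036·RH+0.049·T) = 2.291 μm/a
  sum: 0.6057 + 2.291 → r_corr = 2.897 μm/a
Convert to mass loss: 2.897 μm/a × 8.96 g/cm³ = 25.95 g·m⁻²·a⁻¹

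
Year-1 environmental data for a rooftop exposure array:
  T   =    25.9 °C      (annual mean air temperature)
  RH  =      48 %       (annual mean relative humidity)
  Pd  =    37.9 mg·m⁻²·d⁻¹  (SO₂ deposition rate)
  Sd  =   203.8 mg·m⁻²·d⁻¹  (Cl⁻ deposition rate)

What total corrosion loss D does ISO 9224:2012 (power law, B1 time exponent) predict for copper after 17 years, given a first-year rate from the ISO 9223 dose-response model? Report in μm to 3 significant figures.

D(17) = 6.14 μm

copper: f(T) = -0.080·(T−10) [T>10 °C] = -1.2720
  Pd branch = 0.0053·Pd^0.26·e^(0.059·RH+f) = 0.0649 μm/a
  Cl⁻ term: 0.01025·203.8^0.27·exp(0.036·48+0.049·25.9) = 0.8626
  r_corr = 0.0649 + 0.8626 = 0.9275 μm/a
Power-law: D(17) = r_corr · 17^0.667
  D(17) = 0.9275 × 17^0.667 = 0.9275 × 6.618 = 6.138 μm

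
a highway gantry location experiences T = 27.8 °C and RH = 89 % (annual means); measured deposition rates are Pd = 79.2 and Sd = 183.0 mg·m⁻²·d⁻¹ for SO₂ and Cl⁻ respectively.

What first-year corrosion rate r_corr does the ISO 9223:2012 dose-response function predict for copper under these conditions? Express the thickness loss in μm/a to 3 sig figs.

copper: f(T) = -0.080·(T−10) [T>10 °C] = -1.4240
  Pd branch = 0.0053·Pd^0.26·e^(0.059·RH+f) = 0.7586 μm/a
  Sd branch = 0.01025·Sd^0.27·e^(0.036·RH+0.049·T) = 4.024 μm/a
  sum: 0.7586 + 4.024 → r_corr = 4.783 μm/a

r_corr = 4.78 μm/a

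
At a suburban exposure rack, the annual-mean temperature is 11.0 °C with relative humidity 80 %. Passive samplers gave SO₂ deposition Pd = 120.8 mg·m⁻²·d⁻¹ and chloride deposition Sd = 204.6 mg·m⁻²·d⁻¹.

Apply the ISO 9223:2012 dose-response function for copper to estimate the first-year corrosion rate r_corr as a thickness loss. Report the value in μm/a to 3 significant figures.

copper: temperature factor f = -0.080·(1.0) = -0.0800
  SO₂ term: 0.0053·120.8^0.26·exp(0.059·80-0.0800) = 1.909
  Cl⁻ term: 0.01025·204.6^0.27·exp(0.036·80+0.049·11.0) = 1.317
  r_corr = 1.909 + 1.317 = 3.226 μm/a

r_corr = 3.23 μm/a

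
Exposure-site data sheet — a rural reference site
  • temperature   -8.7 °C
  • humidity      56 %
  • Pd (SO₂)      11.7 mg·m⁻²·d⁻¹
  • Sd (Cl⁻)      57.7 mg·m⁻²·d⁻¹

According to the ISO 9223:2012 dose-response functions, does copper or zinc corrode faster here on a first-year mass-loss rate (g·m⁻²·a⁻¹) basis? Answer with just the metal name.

copper: f(T) = +0.126·(T−10) [T≤10 °C] = -2.3562
  Pd branch = 0.0053·Pd^0.26·e^(0.059·RH+f) = 0.02592 μm/a
  Sd branch = 0.01025·Sd^0.27·e^(0.036·RH+0.049·T) = 0.1502 μm/a
  r_corr = 0.02592 + 0.1502 = 0.1761 μm/a
  mass loss = 0.1761 μm/a × 8.96 g/cm³ = 1.578 g·m⁻²·a⁻¹
zinc: T≤10 °C ⇒ hinge +0.038·(-8.7−10) = -0.7106
  SO₂ term: 0.0129·11.7^0.44·exp(0.046·56-0.7106) = 0.2459
  Sd branch = 0.0175·Sd^0.57·e^(0.008·RH+0.085·T) = 0.1319 μm/a
  sum: 0.2459 + 0.1319 → r_corr = 0.3778 μm/a
  mass loss = 0.3778 μm/a × 7.14 g/cm³ = 2.697 g·m⁻²·a⁻¹
Ordering by g·m⁻²·a⁻¹: zinc (2.7) > copper (1.58)

zinc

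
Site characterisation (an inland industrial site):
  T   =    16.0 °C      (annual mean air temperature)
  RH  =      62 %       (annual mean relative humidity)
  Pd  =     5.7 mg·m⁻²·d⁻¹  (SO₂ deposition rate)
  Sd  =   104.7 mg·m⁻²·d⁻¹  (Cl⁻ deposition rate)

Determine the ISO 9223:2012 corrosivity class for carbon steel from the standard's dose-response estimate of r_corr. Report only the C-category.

C3

carbon steel: T>10 °C ⇒ hinge -0.054·(16.0−10) = -0.3240
  sulphur-dioxide contribution → 10.94 μm/a
  chloride contribution → 26.76 μm/a
  ⇒ r_corr(carbon steel) = 37.7 μm/a
37.7 μm/a falls in (25, 50] for carbon steel → category C3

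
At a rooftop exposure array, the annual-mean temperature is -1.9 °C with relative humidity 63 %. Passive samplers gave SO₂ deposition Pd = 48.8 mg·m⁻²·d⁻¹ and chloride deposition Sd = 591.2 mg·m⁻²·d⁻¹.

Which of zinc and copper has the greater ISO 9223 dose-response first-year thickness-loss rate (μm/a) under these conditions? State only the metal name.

zinc

zinc: T≤10 °C ⇒ hinge +0.038·(-1.9−10) = -0.4522
  sulphur-dioxide contribution → 0.8236 μm/a
  chloride contribution → 0.9369 μm/a
  total first-year rate 1.76 μm/a
copper: f(T) = +0.126·(T−10) [T≤10 °C] = -1.4994
  sulphur-dioxide contribution → 0.1338 μm/a
  chloride contribution → 0.5054 μm/a
  ⇒ r_corr(copper) = 0.6392 μm/a
Ordering by μm/a: zinc (1.76) > copper (0.639)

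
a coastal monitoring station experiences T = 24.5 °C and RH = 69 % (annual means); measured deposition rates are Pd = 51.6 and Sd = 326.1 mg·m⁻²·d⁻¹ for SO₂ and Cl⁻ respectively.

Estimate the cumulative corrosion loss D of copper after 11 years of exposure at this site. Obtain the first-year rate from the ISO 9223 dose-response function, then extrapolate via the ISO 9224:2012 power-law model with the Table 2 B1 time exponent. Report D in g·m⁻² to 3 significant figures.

copper: T>10 °C ⇒ hinge -0.080·(24.5−10) = -1.1600
  Pd branch = 0.0053·Pd^0.26·e^(0.059·RH+f) = 0.2715 μm/a
  Cl⁻ term: 0.01025·326.1^0.27·exp(0.036·69+0.049·24.5) = 1.948
  sum: 0.2715 + 1.948 → r_corr = 2.219 μm/a
Power-law: D(11) = r_corr · 11^0.667
  D(11) = 2.219 × 11^0.667 = 2.219 × 4.95 = 10.98 μm
  Mass loss = 10.98 μm × 8.96 g/cm³ = 98.42 g·m⁻²

D(11) = 98.4 g·m⁻²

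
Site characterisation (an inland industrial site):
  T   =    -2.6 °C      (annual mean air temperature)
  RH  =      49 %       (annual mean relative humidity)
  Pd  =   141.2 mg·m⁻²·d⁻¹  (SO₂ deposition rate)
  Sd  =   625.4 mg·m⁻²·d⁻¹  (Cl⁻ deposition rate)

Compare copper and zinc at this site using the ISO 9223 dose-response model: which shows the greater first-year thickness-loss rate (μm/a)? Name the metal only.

zinc

copper: T≤10 °C ⇒ hinge +0.126·(-2.6−10) = -1.5876
  SO₂ term: 0.0053·141.2^0.26·exp(0.059·49-1.5876) = 0.07068
  Sd branch = 0.01025·Sd^0.27·e^(0.036·RH+0.049·T) = 0.2995 μm/a
  r_corr = 0.07068 + 0.2995 = 0.3702 μm/a
zinc: f(T) = +0.038·(T−10) [T≤10 °C] = -0.4788
  Pd branch = 0.0129·Pd^0.44·e^(0.046·RH+f) = 0.6722 μm/a
  Sd branch = 0.0175·Sd^0.57·e^(0.008·RH+0.085·T) = 0.8149 μm/a
  r_corr = 0.6722 + 0.8149 = 1.487 μm/a
Ordering by μm/a: zinc (1.49) > copper (0.37)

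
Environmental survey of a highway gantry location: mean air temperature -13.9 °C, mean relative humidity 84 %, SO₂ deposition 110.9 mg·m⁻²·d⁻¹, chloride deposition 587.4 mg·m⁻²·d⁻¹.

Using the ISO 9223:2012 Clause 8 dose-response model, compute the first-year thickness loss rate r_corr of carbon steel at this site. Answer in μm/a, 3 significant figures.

carbon steel: temperature factor f = +0.150·(-23.9) = -3.5850
  Pd branch = 1.77·Pd^0.52·e^(0.02·RH+f) = 3.048 μm/a
  Cl⁻ term: 0.102·587.4^0.62·exp(0.033·84+0.04·-13.9) = 48.72
  sum: 3.048 + 48.72 → r_corr = 51.77 μm/a

r_corr = 51.8 μm/a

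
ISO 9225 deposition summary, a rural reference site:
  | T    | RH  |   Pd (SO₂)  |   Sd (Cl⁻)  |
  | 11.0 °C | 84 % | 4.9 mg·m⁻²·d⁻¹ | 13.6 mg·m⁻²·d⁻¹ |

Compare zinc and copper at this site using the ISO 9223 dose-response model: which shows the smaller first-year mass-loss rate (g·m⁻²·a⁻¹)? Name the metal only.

zinc: temperature factor f = -0.071·(1.0) = -0.0710
  sulphur-dioxide contribution → 1.152 μm/a
  chloride contribution → 0.3864 μm/a
  ⇒ r_corr(zinc) = 1.539 μm/a
  mass loss = 1.539 μm/a × 7.14 g/cm³ = 10.99 g·m⁻²·a⁻¹
copper: f(T) = -0.080·(T−10) [T>10 °C] = -0.0800
  sulphur-dioxide contribution → 1.05 μm/a
  chloride contribution → 0.7314 μm/a
  total first-year rate 1.782 μm/a
  mass loss = 1.782 μm/a × 8.96 g/cm³ = 15.96 g·m⁻²·a⁻¹
Ordering by g·m⁻²·a⁻¹: copper (16) > zinc (11)

zinc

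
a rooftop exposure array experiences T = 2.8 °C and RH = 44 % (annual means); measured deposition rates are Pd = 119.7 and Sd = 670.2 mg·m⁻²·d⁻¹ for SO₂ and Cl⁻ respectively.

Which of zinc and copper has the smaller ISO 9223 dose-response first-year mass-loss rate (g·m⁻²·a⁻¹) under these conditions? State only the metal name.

zinc: T≤10 °C ⇒ hinge +0.038·(2.8−10) = -0.2736
  Pd branch = 0.0129·Pd^0.44·e^(0.046·RH+f) = 0.6097 μm/a
  Sd branch = 0.0175·Sd^0.57·e^(0.008·RH+0.085·T) = 1.289 μm/a
  r_corr = 0.6097 + 1.289 = 1.899 μm/a
  mass loss = 1.899 μm/a × 7.14 g/cm³ = 13.56 g·m⁻²·a⁻¹
copper: f(T) = +0.126·(T−10) [T≤10 °C] = -0.9072
  SO₂ term: 0.0053·119.7^0.26·exp(0.059·44-0.9072) = 0.09954
  Sd branch = 0.01025·Sd^0.27·e^(0.036·RH+0.049·T) = 0.3321 μm/a
  r_corr = 0.09954 + 0.3321 = 0.4317 μm/a
  mass loss = 0.4317 μm/a × 8.96 g/cm³ = 3.868 g·m⁻²·a⁻¹
Ordering by g·m⁻²·a⁻¹: zinc (13.6) > copper (3.87)

copper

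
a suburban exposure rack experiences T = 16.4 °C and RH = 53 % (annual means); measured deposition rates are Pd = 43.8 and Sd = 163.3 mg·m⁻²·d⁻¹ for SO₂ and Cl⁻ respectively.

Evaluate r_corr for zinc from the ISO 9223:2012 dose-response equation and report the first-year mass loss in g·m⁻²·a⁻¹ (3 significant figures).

r_corr = 17.6 g·m⁻²·a⁻¹

zinc: T>10 °C ⇒ hinge -0.071·(16.4−10) = -0.4544
  sulphur-dioxide contribution → 0.4947 μm/a
  chloride contribution → 1.968 μm/a
  total first-year rate 2.462 μm/a
Convert to mass loss: 2.462 μm/a × 7.14 g/cm³ = 17.58 g·m⁻²·a⁻¹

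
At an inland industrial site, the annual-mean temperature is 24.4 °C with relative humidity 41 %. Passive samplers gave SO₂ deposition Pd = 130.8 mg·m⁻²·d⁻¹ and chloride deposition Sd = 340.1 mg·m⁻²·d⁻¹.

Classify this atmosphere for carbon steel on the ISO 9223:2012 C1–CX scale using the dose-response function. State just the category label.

carbon steel: temperature factor f = -0.054·(14.4) = -0.7776
  Pd branch = 1.77·Pd^0.52·e^(0.02·RH+f) = 23.28 μm/a
  Sd branch = 0.102·Sd^0.62·e^(0.033·RH+0.04·T) = 38.87 μm/a
  sum: 23.28 + 38.87 → r_corr = 62.16 μm/a
62.2 μm/a falls in (50, 80] for carbon steel → category C4

C4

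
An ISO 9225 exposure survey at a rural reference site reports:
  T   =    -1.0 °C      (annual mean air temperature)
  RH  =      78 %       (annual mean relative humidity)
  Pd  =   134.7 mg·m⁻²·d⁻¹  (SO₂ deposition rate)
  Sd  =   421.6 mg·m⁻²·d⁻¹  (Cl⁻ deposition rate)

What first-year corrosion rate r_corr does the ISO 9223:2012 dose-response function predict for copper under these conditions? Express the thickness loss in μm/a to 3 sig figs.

copper: temperature factor f = +0.126·(-11.0) = -1.3860
  Pd branch = 0.0053·Pd^0.26·e^(0.059·RH+f) = 0.4727 μm/a
  Sd branch = 0.01025·Sd^0.27·e^(0.036·RH+0.049·T) = 0.8273 μm/a
  r_corr = 0.4727 + 0.8273 = 1.3 μm/a

r_corr = 1.30 μm/a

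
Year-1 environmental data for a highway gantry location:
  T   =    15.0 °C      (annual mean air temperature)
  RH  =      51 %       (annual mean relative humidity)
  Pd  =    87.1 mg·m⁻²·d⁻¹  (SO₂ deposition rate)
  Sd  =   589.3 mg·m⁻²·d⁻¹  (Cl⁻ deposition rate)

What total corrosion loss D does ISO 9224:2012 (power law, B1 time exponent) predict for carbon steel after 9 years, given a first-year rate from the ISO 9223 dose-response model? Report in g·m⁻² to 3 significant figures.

carbon steel: T>10 °C ⇒ hinge -0.054·(15.0−10) = -0.2700
  SO₂ term: 1.77·87.1^0.52·exp(0.02·51-0.2700) = 38.24
  Cl⁻ term: 0.102·589.3^0.62·exp(0.033·51+0.04·15.0) = 52.2
  r_corr = 38.24 + 52.2 = 90.44 μm/a
Power-law: D(9) = r_corr · 9^0.523
  D(9) = 90.44 × 9^0.523 = 90.44 × 3.156 = 285.4 μm
  Mass loss = 285.4 μm × 7.85 g/cm³ = 2240 g·m⁻²

D(9) = 2.24e+03 g·m⁻²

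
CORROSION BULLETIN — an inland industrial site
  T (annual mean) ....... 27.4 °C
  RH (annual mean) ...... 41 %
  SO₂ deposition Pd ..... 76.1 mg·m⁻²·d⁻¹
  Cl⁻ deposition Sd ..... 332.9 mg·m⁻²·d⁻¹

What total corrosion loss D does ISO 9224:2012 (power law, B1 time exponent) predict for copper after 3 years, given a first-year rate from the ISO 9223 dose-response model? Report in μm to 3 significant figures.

copper: f(T) = -0.080·(T−10) [T>10 °C] = -1.3920
  sulphur-dioxide contribution → 0.04565 μm/a
  chloride contribution → 0.8239 μm/a
  ⇒ r_corr(copper) = 0.8695 μm/a
Power-law: D(3) = r_corr · 3^0.667
  D(3) = 0.8695 × 3^0.667 = 0.8695 × 2.081 = 1.809 μm

D(3) = 1.81 μm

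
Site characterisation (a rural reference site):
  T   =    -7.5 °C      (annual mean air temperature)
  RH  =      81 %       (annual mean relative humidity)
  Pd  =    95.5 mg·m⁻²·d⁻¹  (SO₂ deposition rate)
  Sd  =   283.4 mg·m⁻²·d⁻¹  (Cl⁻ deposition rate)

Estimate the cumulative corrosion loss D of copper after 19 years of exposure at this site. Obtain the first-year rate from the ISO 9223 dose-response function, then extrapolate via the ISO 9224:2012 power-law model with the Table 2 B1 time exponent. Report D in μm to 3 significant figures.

copper: temperature factor f = +0.126·(-17.5) = -2.2050
  Pd branch = 0.0053·Pd^0.26·e^(0.059·RH+f) = 0.2275 μm/a
  Sd branch = 0.01025·Sd^0.27·e^(0.036·RH+0.049·T) = 0.6021 μm/a
  sum: 0.2275 + 0.6021 → r_corr = 0.8296 μm/a
Long-term exponent b (ISO 9224 Table 2, B1) = 0.667
  D(19) = 0.8296 × 19^0.667 = 0.8296 × 7.127 = 5.913 μm

D(19) = 5.91 μm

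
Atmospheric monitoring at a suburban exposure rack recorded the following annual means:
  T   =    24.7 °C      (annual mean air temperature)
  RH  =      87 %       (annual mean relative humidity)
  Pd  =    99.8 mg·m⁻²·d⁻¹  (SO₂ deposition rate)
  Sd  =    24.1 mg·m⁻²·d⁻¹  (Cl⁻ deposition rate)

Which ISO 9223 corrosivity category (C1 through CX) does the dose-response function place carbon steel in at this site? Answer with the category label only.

carbon steel: temperature factor f = -0.054·(14.7) = -0.7938
  SO₂ term: 1.77·99.8^0.52·exp(0.02·87-0.7938) = 49.94
  Cl⁻ term: 0.102·24.1^0.62·exp(0.033·87+0.04·24.7) = 34.79
  r_corr = 49.94 + 34.79 = 84.73 μm/a
ISO 9223 Table 2 (carbon steel): 80 < 84.7 ≤ 200 μm/a ⇒ C5

C5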